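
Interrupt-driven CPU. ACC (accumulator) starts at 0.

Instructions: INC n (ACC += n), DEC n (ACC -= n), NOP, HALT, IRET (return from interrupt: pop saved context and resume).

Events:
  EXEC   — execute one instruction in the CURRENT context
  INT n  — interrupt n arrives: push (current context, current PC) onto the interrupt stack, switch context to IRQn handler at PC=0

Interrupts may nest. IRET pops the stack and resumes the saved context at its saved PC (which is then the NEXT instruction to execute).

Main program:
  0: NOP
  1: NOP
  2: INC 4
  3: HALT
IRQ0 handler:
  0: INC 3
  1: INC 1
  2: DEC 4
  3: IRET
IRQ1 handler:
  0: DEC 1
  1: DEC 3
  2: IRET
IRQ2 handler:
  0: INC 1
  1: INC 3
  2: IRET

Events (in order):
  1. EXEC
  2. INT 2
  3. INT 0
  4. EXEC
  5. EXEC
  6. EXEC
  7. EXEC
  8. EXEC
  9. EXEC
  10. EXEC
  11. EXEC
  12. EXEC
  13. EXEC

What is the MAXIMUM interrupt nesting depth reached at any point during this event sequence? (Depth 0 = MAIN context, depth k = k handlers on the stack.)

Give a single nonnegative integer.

Answer: 2

Derivation:
Event 1 (EXEC): [MAIN] PC=0: NOP [depth=0]
Event 2 (INT 2): INT 2 arrives: push (MAIN, PC=1), enter IRQ2 at PC=0 (depth now 1) [depth=1]
Event 3 (INT 0): INT 0 arrives: push (IRQ2, PC=0), enter IRQ0 at PC=0 (depth now 2) [depth=2]
Event 4 (EXEC): [IRQ0] PC=0: INC 3 -> ACC=3 [depth=2]
Event 5 (EXEC): [IRQ0] PC=1: INC 1 -> ACC=4 [depth=2]
Event 6 (EXEC): [IRQ0] PC=2: DEC 4 -> ACC=0 [depth=2]
Event 7 (EXEC): [IRQ0] PC=3: IRET -> resume IRQ2 at PC=0 (depth now 1) [depth=1]
Event 8 (EXEC): [IRQ2] PC=0: INC 1 -> ACC=1 [depth=1]
Event 9 (EXEC): [IRQ2] PC=1: INC 3 -> ACC=4 [depth=1]
Event 10 (EXEC): [IRQ2] PC=2: IRET -> resume MAIN at PC=1 (depth now 0) [depth=0]
Event 11 (EXEC): [MAIN] PC=1: NOP [depth=0]
Event 12 (EXEC): [MAIN] PC=2: INC 4 -> ACC=8 [depth=0]
Event 13 (EXEC): [MAIN] PC=3: HALT [depth=0]
Max depth observed: 2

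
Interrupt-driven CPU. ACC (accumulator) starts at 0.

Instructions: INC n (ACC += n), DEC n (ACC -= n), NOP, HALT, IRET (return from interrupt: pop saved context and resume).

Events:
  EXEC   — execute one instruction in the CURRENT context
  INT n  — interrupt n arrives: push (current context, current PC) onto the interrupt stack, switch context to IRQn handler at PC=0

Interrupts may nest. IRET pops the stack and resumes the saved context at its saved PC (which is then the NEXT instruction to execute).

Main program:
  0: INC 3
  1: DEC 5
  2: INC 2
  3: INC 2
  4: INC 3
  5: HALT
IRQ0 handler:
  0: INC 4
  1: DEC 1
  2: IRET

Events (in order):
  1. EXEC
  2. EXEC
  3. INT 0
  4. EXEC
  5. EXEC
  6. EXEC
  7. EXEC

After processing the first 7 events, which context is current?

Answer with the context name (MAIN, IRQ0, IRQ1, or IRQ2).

Event 1 (EXEC): [MAIN] PC=0: INC 3 -> ACC=3
Event 2 (EXEC): [MAIN] PC=1: DEC 5 -> ACC=-2
Event 3 (INT 0): INT 0 arrives: push (MAIN, PC=2), enter IRQ0 at PC=0 (depth now 1)
Event 4 (EXEC): [IRQ0] PC=0: INC 4 -> ACC=2
Event 5 (EXEC): [IRQ0] PC=1: DEC 1 -> ACC=1
Event 6 (EXEC): [IRQ0] PC=2: IRET -> resume MAIN at PC=2 (depth now 0)
Event 7 (EXEC): [MAIN] PC=2: INC 2 -> ACC=3

Answer: MAIN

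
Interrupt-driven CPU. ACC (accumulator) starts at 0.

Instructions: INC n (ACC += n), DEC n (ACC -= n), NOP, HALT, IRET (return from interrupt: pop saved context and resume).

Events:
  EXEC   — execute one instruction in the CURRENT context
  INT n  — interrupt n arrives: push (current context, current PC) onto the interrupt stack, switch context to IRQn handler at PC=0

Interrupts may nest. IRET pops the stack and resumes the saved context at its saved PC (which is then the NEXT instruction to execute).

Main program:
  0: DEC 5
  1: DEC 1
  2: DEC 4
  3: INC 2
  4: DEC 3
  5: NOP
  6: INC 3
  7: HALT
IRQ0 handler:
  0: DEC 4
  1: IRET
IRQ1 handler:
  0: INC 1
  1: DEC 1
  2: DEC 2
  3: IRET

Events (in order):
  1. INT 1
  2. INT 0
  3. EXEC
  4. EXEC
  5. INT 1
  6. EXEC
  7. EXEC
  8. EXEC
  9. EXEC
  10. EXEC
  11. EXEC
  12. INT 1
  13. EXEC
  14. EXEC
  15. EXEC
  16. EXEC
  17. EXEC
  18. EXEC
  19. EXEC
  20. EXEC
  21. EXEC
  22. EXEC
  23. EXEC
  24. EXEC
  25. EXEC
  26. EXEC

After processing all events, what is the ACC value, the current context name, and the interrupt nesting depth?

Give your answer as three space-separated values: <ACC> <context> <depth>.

Answer: -18 MAIN 0

Derivation:
Event 1 (INT 1): INT 1 arrives: push (MAIN, PC=0), enter IRQ1 at PC=0 (depth now 1)
Event 2 (INT 0): INT 0 arrives: push (IRQ1, PC=0), enter IRQ0 at PC=0 (depth now 2)
Event 3 (EXEC): [IRQ0] PC=0: DEC 4 -> ACC=-4
Event 4 (EXEC): [IRQ0] PC=1: IRET -> resume IRQ1 at PC=0 (depth now 1)
Event 5 (INT 1): INT 1 arrives: push (IRQ1, PC=0), enter IRQ1 at PC=0 (depth now 2)
Event 6 (EXEC): [IRQ1] PC=0: INC 1 -> ACC=-3
Event 7 (EXEC): [IRQ1] PC=1: DEC 1 -> ACC=-4
Event 8 (EXEC): [IRQ1] PC=2: DEC 2 -> ACC=-6
Event 9 (EXEC): [IRQ1] PC=3: IRET -> resume IRQ1 at PC=0 (depth now 1)
Event 10 (EXEC): [IRQ1] PC=0: INC 1 -> ACC=-5
Event 11 (EXEC): [IRQ1] PC=1: DEC 1 -> ACC=-6
Event 12 (INT 1): INT 1 arrives: push (IRQ1, PC=2), enter IRQ1 at PC=0 (depth now 2)
Event 13 (EXEC): [IRQ1] PC=0: INC 1 -> ACC=-5
Event 14 (EXEC): [IRQ1] PC=1: DEC 1 -> ACC=-6
Event 15 (EXEC): [IRQ1] PC=2: DEC 2 -> ACC=-8
Event 16 (EXEC): [IRQ1] PC=3: IRET -> resume IRQ1 at PC=2 (depth now 1)
Event 17 (EXEC): [IRQ1] PC=2: DEC 2 -> ACC=-10
Event 18 (EXEC): [IRQ1] PC=3: IRET -> resume MAIN at PC=0 (depth now 0)
Event 19 (EXEC): [MAIN] PC=0: DEC 5 -> ACC=-15
Event 20 (EXEC): [MAIN] PC=1: DEC 1 -> ACC=-16
Event 21 (EXEC): [MAIN] PC=2: DEC 4 -> ACC=-20
Event 22 (EXEC): [MAIN] PC=3: INC 2 -> ACC=-18
Event 23 (EXEC): [MAIN] PC=4: DEC 3 -> ACC=-21
Event 24 (EXEC): [MAIN] PC=5: NOP
Event 25 (EXEC): [MAIN] PC=6: INC 3 -> ACC=-18
Event 26 (EXEC): [MAIN] PC=7: HALT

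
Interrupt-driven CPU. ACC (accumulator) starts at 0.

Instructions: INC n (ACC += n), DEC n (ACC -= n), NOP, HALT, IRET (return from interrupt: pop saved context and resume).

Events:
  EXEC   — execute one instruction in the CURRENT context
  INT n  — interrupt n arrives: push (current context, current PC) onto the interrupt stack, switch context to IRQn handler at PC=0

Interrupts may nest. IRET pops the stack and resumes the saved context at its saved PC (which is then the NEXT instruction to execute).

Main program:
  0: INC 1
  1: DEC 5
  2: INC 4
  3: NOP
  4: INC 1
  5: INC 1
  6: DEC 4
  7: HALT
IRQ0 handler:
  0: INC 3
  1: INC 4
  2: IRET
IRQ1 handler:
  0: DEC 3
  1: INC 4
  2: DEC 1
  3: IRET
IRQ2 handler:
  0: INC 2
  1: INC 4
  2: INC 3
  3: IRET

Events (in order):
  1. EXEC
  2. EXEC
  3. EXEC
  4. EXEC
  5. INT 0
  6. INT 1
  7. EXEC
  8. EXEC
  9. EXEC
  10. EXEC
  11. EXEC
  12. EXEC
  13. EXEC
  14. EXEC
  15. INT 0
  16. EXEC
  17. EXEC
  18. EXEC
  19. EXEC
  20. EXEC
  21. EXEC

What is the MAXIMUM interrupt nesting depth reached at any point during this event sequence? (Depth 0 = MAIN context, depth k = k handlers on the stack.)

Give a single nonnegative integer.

Answer: 2

Derivation:
Event 1 (EXEC): [MAIN] PC=0: INC 1 -> ACC=1 [depth=0]
Event 2 (EXEC): [MAIN] PC=1: DEC 5 -> ACC=-4 [depth=0]
Event 3 (EXEC): [MAIN] PC=2: INC 4 -> ACC=0 [depth=0]
Event 4 (EXEC): [MAIN] PC=3: NOP [depth=0]
Event 5 (INT 0): INT 0 arrives: push (MAIN, PC=4), enter IRQ0 at PC=0 (depth now 1) [depth=1]
Event 6 (INT 1): INT 1 arrives: push (IRQ0, PC=0), enter IRQ1 at PC=0 (depth now 2) [depth=2]
Event 7 (EXEC): [IRQ1] PC=0: DEC 3 -> ACC=-3 [depth=2]
Event 8 (EXEC): [IRQ1] PC=1: INC 4 -> ACC=1 [depth=2]
Event 9 (EXEC): [IRQ1] PC=2: DEC 1 -> ACC=0 [depth=2]
Event 10 (EXEC): [IRQ1] PC=3: IRET -> resume IRQ0 at PC=0 (depth now 1) [depth=1]
Event 11 (EXEC): [IRQ0] PC=0: INC 3 -> ACC=3 [depth=1]
Event 12 (EXEC): [IRQ0] PC=1: INC 4 -> ACC=7 [depth=1]
Event 13 (EXEC): [IRQ0] PC=2: IRET -> resume MAIN at PC=4 (depth now 0) [depth=0]
Event 14 (EXEC): [MAIN] PC=4: INC 1 -> ACC=8 [depth=0]
Event 15 (INT 0): INT 0 arrives: push (MAIN, PC=5), enter IRQ0 at PC=0 (depth now 1) [depth=1]
Event 16 (EXEC): [IRQ0] PC=0: INC 3 -> ACC=11 [depth=1]
Event 17 (EXEC): [IRQ0] PC=1: INC 4 -> ACC=15 [depth=1]
Event 18 (EXEC): [IRQ0] PC=2: IRET -> resume MAIN at PC=5 (depth now 0) [depth=0]
Event 19 (EXEC): [MAIN] PC=5: INC 1 -> ACC=16 [depth=0]
Event 20 (EXEC): [MAIN] PC=6: DEC 4 -> ACC=12 [depth=0]
Event 21 (EXEC): [MAIN] PC=7: HALT [depth=0]
Max depth observed: 2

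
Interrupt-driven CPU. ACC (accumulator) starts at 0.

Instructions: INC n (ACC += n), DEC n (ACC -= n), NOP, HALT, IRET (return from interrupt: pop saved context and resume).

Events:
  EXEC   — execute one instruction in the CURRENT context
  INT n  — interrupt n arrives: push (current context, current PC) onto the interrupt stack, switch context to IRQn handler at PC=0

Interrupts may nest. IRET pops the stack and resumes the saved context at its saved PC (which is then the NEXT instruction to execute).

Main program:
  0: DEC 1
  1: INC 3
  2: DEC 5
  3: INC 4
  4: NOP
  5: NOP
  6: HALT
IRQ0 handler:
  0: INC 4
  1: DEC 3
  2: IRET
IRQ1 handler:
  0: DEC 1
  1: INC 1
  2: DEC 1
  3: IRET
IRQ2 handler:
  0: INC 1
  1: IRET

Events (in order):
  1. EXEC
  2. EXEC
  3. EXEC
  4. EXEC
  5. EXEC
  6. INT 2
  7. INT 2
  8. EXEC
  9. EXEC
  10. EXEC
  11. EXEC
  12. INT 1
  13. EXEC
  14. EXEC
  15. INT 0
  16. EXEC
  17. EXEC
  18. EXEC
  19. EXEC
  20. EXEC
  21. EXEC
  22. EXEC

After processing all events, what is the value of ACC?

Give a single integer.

Answer: 3

Derivation:
Event 1 (EXEC): [MAIN] PC=0: DEC 1 -> ACC=-1
Event 2 (EXEC): [MAIN] PC=1: INC 3 -> ACC=2
Event 3 (EXEC): [MAIN] PC=2: DEC 5 -> ACC=-3
Event 4 (EXEC): [MAIN] PC=3: INC 4 -> ACC=1
Event 5 (EXEC): [MAIN] PC=4: NOP
Event 6 (INT 2): INT 2 arrives: push (MAIN, PC=5), enter IRQ2 at PC=0 (depth now 1)
Event 7 (INT 2): INT 2 arrives: push (IRQ2, PC=0), enter IRQ2 at PC=0 (depth now 2)
Event 8 (EXEC): [IRQ2] PC=0: INC 1 -> ACC=2
Event 9 (EXEC): [IRQ2] PC=1: IRET -> resume IRQ2 at PC=0 (depth now 1)
Event 10 (EXEC): [IRQ2] PC=0: INC 1 -> ACC=3
Event 11 (EXEC): [IRQ2] PC=1: IRET -> resume MAIN at PC=5 (depth now 0)
Event 12 (INT 1): INT 1 arrives: push (MAIN, PC=5), enter IRQ1 at PC=0 (depth now 1)
Event 13 (EXEC): [IRQ1] PC=0: DEC 1 -> ACC=2
Event 14 (EXEC): [IRQ1] PC=1: INC 1 -> ACC=3
Event 15 (INT 0): INT 0 arrives: push (IRQ1, PC=2), enter IRQ0 at PC=0 (depth now 2)
Event 16 (EXEC): [IRQ0] PC=0: INC 4 -> ACC=7
Event 17 (EXEC): [IRQ0] PC=1: DEC 3 -> ACC=4
Event 18 (EXEC): [IRQ0] PC=2: IRET -> resume IRQ1 at PC=2 (depth now 1)
Event 19 (EXEC): [IRQ1] PC=2: DEC 1 -> ACC=3
Event 20 (EXEC): [IRQ1] PC=3: IRET -> resume MAIN at PC=5 (depth now 0)
Event 21 (EXEC): [MAIN] PC=5: NOP
Event 22 (EXEC): [MAIN] PC=6: HALT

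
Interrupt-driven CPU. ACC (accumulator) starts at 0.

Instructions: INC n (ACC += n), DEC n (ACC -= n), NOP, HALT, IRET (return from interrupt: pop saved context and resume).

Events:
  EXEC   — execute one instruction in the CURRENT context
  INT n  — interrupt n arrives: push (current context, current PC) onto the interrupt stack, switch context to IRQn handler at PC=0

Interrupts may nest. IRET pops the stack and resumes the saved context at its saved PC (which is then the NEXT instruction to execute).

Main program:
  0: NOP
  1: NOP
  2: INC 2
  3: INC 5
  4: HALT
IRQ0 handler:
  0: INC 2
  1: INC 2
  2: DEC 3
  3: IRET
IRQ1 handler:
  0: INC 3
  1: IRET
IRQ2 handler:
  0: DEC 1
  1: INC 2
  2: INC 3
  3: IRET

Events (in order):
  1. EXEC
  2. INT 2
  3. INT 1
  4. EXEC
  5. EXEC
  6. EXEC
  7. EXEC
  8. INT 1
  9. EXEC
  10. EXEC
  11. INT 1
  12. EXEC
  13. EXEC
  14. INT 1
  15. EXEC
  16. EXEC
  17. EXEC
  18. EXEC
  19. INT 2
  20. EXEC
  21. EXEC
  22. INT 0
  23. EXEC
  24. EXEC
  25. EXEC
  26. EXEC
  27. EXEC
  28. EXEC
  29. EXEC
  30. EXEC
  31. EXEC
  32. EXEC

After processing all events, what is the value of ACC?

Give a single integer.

Event 1 (EXEC): [MAIN] PC=0: NOP
Event 2 (INT 2): INT 2 arrives: push (MAIN, PC=1), enter IRQ2 at PC=0 (depth now 1)
Event 3 (INT 1): INT 1 arrives: push (IRQ2, PC=0), enter IRQ1 at PC=0 (depth now 2)
Event 4 (EXEC): [IRQ1] PC=0: INC 3 -> ACC=3
Event 5 (EXEC): [IRQ1] PC=1: IRET -> resume IRQ2 at PC=0 (depth now 1)
Event 6 (EXEC): [IRQ2] PC=0: DEC 1 -> ACC=2
Event 7 (EXEC): [IRQ2] PC=1: INC 2 -> ACC=4
Event 8 (INT 1): INT 1 arrives: push (IRQ2, PC=2), enter IRQ1 at PC=0 (depth now 2)
Event 9 (EXEC): [IRQ1] PC=0: INC 3 -> ACC=7
Event 10 (EXEC): [IRQ1] PC=1: IRET -> resume IRQ2 at PC=2 (depth now 1)
Event 11 (INT 1): INT 1 arrives: push (IRQ2, PC=2), enter IRQ1 at PC=0 (depth now 2)
Event 12 (EXEC): [IRQ1] PC=0: INC 3 -> ACC=10
Event 13 (EXEC): [IRQ1] PC=1: IRET -> resume IRQ2 at PC=2 (depth now 1)
Event 14 (INT 1): INT 1 arrives: push (IRQ2, PC=2), enter IRQ1 at PC=0 (depth now 2)
Event 15 (EXEC): [IRQ1] PC=0: INC 3 -> ACC=13
Event 16 (EXEC): [IRQ1] PC=1: IRET -> resume IRQ2 at PC=2 (depth now 1)
Event 17 (EXEC): [IRQ2] PC=2: INC 3 -> ACC=16
Event 18 (EXEC): [IRQ2] PC=3: IRET -> resume MAIN at PC=1 (depth now 0)
Event 19 (INT 2): INT 2 arrives: push (MAIN, PC=1), enter IRQ2 at PC=0 (depth now 1)
Event 20 (EXEC): [IRQ2] PC=0: DEC 1 -> ACC=15
Event 21 (EXEC): [IRQ2] PC=1: INC 2 -> ACC=17
Event 22 (INT 0): INT 0 arrives: push (IRQ2, PC=2), enter IRQ0 at PC=0 (depth now 2)
Event 23 (EXEC): [IRQ0] PC=0: INC 2 -> ACC=19
Event 24 (EXEC): [IRQ0] PC=1: INC 2 -> ACC=21
Event 25 (EXEC): [IRQ0] PC=2: DEC 3 -> ACC=18
Event 26 (EXEC): [IRQ0] PC=3: IRET -> resume IRQ2 at PC=2 (depth now 1)
Event 27 (EXEC): [IRQ2] PC=2: INC 3 -> ACC=21
Event 28 (EXEC): [IRQ2] PC=3: IRET -> resume MAIN at PC=1 (depth now 0)
Event 29 (EXEC): [MAIN] PC=1: NOP
Event 30 (EXEC): [MAIN] PC=2: INC 2 -> ACC=23
Event 31 (EXEC): [MAIN] PC=3: INC 5 -> ACC=28
Event 32 (EXEC): [MAIN] PC=4: HALT

Answer: 28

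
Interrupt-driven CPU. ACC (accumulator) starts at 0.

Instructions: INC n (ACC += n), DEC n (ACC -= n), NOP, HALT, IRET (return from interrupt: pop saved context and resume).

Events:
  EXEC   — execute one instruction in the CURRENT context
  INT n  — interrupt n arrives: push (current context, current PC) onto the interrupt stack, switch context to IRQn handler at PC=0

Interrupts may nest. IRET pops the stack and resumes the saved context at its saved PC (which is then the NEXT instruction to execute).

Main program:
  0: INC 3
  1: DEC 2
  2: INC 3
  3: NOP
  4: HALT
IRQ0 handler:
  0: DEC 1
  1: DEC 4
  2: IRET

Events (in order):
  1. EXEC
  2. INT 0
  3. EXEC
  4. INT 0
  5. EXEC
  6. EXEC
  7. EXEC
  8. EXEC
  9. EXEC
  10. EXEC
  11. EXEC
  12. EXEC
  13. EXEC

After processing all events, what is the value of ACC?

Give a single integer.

Answer: -6

Derivation:
Event 1 (EXEC): [MAIN] PC=0: INC 3 -> ACC=3
Event 2 (INT 0): INT 0 arrives: push (MAIN, PC=1), enter IRQ0 at PC=0 (depth now 1)
Event 3 (EXEC): [IRQ0] PC=0: DEC 1 -> ACC=2
Event 4 (INT 0): INT 0 arrives: push (IRQ0, PC=1), enter IRQ0 at PC=0 (depth now 2)
Event 5 (EXEC): [IRQ0] PC=0: DEC 1 -> ACC=1
Event 6 (EXEC): [IRQ0] PC=1: DEC 4 -> ACC=-3
Event 7 (EXEC): [IRQ0] PC=2: IRET -> resume IRQ0 at PC=1 (depth now 1)
Event 8 (EXEC): [IRQ0] PC=1: DEC 4 -> ACC=-7
Event 9 (EXEC): [IRQ0] PC=2: IRET -> resume MAIN at PC=1 (depth now 0)
Event 10 (EXEC): [MAIN] PC=1: DEC 2 -> ACC=-9
Event 11 (EXEC): [MAIN] PC=2: INC 3 -> ACC=-6
Event 12 (EXEC): [MAIN] PC=3: NOP
Event 13 (EXEC): [MAIN] PC=4: HALT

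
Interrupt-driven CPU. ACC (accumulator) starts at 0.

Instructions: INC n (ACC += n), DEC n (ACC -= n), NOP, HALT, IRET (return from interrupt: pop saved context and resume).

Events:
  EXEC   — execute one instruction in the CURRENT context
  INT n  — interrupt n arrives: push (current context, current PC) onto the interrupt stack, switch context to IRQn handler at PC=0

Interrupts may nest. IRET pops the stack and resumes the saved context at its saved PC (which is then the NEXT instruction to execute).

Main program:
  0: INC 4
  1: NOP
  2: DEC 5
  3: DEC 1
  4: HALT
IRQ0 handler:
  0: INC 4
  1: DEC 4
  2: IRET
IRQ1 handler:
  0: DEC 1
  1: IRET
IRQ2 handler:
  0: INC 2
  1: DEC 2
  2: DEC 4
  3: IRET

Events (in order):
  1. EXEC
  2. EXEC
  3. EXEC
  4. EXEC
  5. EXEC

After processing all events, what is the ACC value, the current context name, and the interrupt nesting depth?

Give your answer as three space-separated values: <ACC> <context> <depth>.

Event 1 (EXEC): [MAIN] PC=0: INC 4 -> ACC=4
Event 2 (EXEC): [MAIN] PC=1: NOP
Event 3 (EXEC): [MAIN] PC=2: DEC 5 -> ACC=-1
Event 4 (EXEC): [MAIN] PC=3: DEC 1 -> ACC=-2
Event 5 (EXEC): [MAIN] PC=4: HALT

Answer: -2 MAIN 0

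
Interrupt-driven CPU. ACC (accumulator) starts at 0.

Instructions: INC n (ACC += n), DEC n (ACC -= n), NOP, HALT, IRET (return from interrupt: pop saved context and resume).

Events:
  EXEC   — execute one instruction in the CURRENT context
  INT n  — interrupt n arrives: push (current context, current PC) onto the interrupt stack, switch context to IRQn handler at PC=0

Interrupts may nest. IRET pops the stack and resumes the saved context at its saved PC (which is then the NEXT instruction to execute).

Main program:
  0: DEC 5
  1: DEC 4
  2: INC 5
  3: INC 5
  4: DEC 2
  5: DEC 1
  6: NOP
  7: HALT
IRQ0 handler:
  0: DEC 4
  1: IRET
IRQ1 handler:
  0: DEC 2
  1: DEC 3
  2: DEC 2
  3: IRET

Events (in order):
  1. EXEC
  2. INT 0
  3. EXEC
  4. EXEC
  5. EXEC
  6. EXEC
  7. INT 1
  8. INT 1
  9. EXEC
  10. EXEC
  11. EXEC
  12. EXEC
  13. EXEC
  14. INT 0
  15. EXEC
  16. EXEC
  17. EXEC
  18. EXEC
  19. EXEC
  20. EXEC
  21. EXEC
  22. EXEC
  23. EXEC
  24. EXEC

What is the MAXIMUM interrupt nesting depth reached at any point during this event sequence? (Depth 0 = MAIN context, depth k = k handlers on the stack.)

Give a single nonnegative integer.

Answer: 2

Derivation:
Event 1 (EXEC): [MAIN] PC=0: DEC 5 -> ACC=-5 [depth=0]
Event 2 (INT 0): INT 0 arrives: push (MAIN, PC=1), enter IRQ0 at PC=0 (depth now 1) [depth=1]
Event 3 (EXEC): [IRQ0] PC=0: DEC 4 -> ACC=-9 [depth=1]
Event 4 (EXEC): [IRQ0] PC=1: IRET -> resume MAIN at PC=1 (depth now 0) [depth=0]
Event 5 (EXEC): [MAIN] PC=1: DEC 4 -> ACC=-13 [depth=0]
Event 6 (EXEC): [MAIN] PC=2: INC 5 -> ACC=-8 [depth=0]
Event 7 (INT 1): INT 1 arrives: push (MAIN, PC=3), enter IRQ1 at PC=0 (depth now 1) [depth=1]
Event 8 (INT 1): INT 1 arrives: push (IRQ1, PC=0), enter IRQ1 at PC=0 (depth now 2) [depth=2]
Event 9 (EXEC): [IRQ1] PC=0: DEC 2 -> ACC=-10 [depth=2]
Event 10 (EXEC): [IRQ1] PC=1: DEC 3 -> ACC=-13 [depth=2]
Event 11 (EXEC): [IRQ1] PC=2: DEC 2 -> ACC=-15 [depth=2]
Event 12 (EXEC): [IRQ1] PC=3: IRET -> resume IRQ1 at PC=0 (depth now 1) [depth=1]
Event 13 (EXEC): [IRQ1] PC=0: DEC 2 -> ACC=-17 [depth=1]
Event 14 (INT 0): INT 0 arrives: push (IRQ1, PC=1), enter IRQ0 at PC=0 (depth now 2) [depth=2]
Event 15 (EXEC): [IRQ0] PC=0: DEC 4 -> ACC=-21 [depth=2]
Event 16 (EXEC): [IRQ0] PC=1: IRET -> resume IRQ1 at PC=1 (depth now 1) [depth=1]
Event 17 (EXEC): [IRQ1] PC=1: DEC 3 -> ACC=-24 [depth=1]
Event 18 (EXEC): [IRQ1] PC=2: DEC 2 -> ACC=-26 [depth=1]
Event 19 (EXEC): [IRQ1] PC=3: IRET -> resume MAIN at PC=3 (depth now 0) [depth=0]
Event 20 (EXEC): [MAIN] PC=3: INC 5 -> ACC=-21 [depth=0]
Event 21 (EXEC): [MAIN] PC=4: DEC 2 -> ACC=-23 [depth=0]
Event 22 (EXEC): [MAIN] PC=5: DEC 1 -> ACC=-24 [depth=0]
Event 23 (EXEC): [MAIN] PC=6: NOP [depth=0]
Event 24 (EXEC): [MAIN] PC=7: HALT [depth=0]
Max depth observed: 2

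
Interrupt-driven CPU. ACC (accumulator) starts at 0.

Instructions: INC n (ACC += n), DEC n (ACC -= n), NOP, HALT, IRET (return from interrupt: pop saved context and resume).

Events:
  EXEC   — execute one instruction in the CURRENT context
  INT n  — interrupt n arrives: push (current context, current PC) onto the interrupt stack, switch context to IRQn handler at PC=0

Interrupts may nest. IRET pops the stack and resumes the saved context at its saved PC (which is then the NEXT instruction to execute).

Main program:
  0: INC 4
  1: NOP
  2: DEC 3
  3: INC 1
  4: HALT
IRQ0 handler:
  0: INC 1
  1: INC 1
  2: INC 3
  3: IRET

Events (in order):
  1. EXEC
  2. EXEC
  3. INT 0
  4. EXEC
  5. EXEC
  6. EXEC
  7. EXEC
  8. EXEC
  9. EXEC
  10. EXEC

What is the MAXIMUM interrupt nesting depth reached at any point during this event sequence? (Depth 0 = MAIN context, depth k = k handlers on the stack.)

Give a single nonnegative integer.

Event 1 (EXEC): [MAIN] PC=0: INC 4 -> ACC=4 [depth=0]
Event 2 (EXEC): [MAIN] PC=1: NOP [depth=0]
Event 3 (INT 0): INT 0 arrives: push (MAIN, PC=2), enter IRQ0 at PC=0 (depth now 1) [depth=1]
Event 4 (EXEC): [IRQ0] PC=0: INC 1 -> ACC=5 [depth=1]
Event 5 (EXEC): [IRQ0] PC=1: INC 1 -> ACC=6 [depth=1]
Event 6 (EXEC): [IRQ0] PC=2: INC 3 -> ACC=9 [depth=1]
Event 7 (EXEC): [IRQ0] PC=3: IRET -> resume MAIN at PC=2 (depth now 0) [depth=0]
Event 8 (EXEC): [MAIN] PC=2: DEC 3 -> ACC=6 [depth=0]
Event 9 (EXEC): [MAIN] PC=3: INC 1 -> ACC=7 [depth=0]
Event 10 (EXEC): [MAIN] PC=4: HALT [depth=0]
Max depth observed: 1

Answer: 1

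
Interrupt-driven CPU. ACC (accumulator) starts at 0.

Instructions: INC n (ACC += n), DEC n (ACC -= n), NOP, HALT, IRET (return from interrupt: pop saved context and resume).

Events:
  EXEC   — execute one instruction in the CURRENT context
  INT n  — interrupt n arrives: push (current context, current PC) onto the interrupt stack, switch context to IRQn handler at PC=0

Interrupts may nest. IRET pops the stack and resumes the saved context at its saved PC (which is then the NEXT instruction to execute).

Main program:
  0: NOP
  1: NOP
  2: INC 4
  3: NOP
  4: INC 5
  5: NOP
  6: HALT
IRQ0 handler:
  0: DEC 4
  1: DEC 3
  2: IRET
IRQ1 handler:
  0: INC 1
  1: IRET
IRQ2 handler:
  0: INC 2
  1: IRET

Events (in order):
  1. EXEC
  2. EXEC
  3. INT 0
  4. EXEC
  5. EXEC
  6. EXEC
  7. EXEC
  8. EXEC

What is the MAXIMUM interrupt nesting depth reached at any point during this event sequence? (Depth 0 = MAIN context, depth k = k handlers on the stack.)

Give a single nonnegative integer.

Answer: 1

Derivation:
Event 1 (EXEC): [MAIN] PC=0: NOP [depth=0]
Event 2 (EXEC): [MAIN] PC=1: NOP [depth=0]
Event 3 (INT 0): INT 0 arrives: push (MAIN, PC=2), enter IRQ0 at PC=0 (depth now 1) [depth=1]
Event 4 (EXEC): [IRQ0] PC=0: DEC 4 -> ACC=-4 [depth=1]
Event 5 (EXEC): [IRQ0] PC=1: DEC 3 -> ACC=-7 [depth=1]
Event 6 (EXEC): [IRQ0] PC=2: IRET -> resume MAIN at PC=2 (depth now 0) [depth=0]
Event 7 (EXEC): [MAIN] PC=2: INC 4 -> ACC=-3 [depth=0]
Event 8 (EXEC): [MAIN] PC=3: NOP [depth=0]
Max depth observed: 1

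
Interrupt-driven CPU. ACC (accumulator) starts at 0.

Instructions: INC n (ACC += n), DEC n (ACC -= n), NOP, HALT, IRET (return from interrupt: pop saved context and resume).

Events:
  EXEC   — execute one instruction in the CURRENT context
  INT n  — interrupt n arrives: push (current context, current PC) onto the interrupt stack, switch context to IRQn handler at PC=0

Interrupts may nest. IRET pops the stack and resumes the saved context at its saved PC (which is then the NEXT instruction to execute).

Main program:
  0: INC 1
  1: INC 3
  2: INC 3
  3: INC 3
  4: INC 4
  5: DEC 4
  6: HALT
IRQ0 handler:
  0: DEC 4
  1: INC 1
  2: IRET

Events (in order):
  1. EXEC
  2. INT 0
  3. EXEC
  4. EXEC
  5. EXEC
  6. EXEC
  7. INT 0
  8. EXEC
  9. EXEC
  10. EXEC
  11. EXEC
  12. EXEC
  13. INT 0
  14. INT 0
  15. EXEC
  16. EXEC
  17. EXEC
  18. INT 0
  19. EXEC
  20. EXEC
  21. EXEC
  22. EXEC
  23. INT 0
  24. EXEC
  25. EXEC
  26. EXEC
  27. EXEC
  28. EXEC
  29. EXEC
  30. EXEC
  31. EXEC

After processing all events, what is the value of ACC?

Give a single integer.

Answer: -8

Derivation:
Event 1 (EXEC): [MAIN] PC=0: INC 1 -> ACC=1
Event 2 (INT 0): INT 0 arrives: push (MAIN, PC=1), enter IRQ0 at PC=0 (depth now 1)
Event 3 (EXEC): [IRQ0] PC=0: DEC 4 -> ACC=-3
Event 4 (EXEC): [IRQ0] PC=1: INC 1 -> ACC=-2
Event 5 (EXEC): [IRQ0] PC=2: IRET -> resume MAIN at PC=1 (depth now 0)
Event 6 (EXEC): [MAIN] PC=1: INC 3 -> ACC=1
Event 7 (INT 0): INT 0 arrives: push (MAIN, PC=2), enter IRQ0 at PC=0 (depth now 1)
Event 8 (EXEC): [IRQ0] PC=0: DEC 4 -> ACC=-3
Event 9 (EXEC): [IRQ0] PC=1: INC 1 -> ACC=-2
Event 10 (EXEC): [IRQ0] PC=2: IRET -> resume MAIN at PC=2 (depth now 0)
Event 11 (EXEC): [MAIN] PC=2: INC 3 -> ACC=1
Event 12 (EXEC): [MAIN] PC=3: INC 3 -> ACC=4
Event 13 (INT 0): INT 0 arrives: push (MAIN, PC=4), enter IRQ0 at PC=0 (depth now 1)
Event 14 (INT 0): INT 0 arrives: push (IRQ0, PC=0), enter IRQ0 at PC=0 (depth now 2)
Event 15 (EXEC): [IRQ0] PC=0: DEC 4 -> ACC=0
Event 16 (EXEC): [IRQ0] PC=1: INC 1 -> ACC=1
Event 17 (EXEC): [IRQ0] PC=2: IRET -> resume IRQ0 at PC=0 (depth now 1)
Event 18 (INT 0): INT 0 arrives: push (IRQ0, PC=0), enter IRQ0 at PC=0 (depth now 2)
Event 19 (EXEC): [IRQ0] PC=0: DEC 4 -> ACC=-3
Event 20 (EXEC): [IRQ0] PC=1: INC 1 -> ACC=-2
Event 21 (EXEC): [IRQ0] PC=2: IRET -> resume IRQ0 at PC=0 (depth now 1)
Event 22 (EXEC): [IRQ0] PC=0: DEC 4 -> ACC=-6
Event 23 (INT 0): INT 0 arrives: push (IRQ0, PC=1), enter IRQ0 at PC=0 (depth now 2)
Event 24 (EXEC): [IRQ0] PC=0: DEC 4 -> ACC=-10
Event 25 (EXEC): [IRQ0] PC=1: INC 1 -> ACC=-9
Event 26 (EXEC): [IRQ0] PC=2: IRET -> resume IRQ0 at PC=1 (depth now 1)
Event 27 (EXEC): [IRQ0] PC=1: INC 1 -> ACC=-8
Event 28 (EXEC): [IRQ0] PC=2: IRET -> resume MAIN at PC=4 (depth now 0)
Event 29 (EXEC): [MAIN] PC=4: INC 4 -> ACC=-4
Event 30 (EXEC): [MAIN] PC=5: DEC 4 -> ACC=-8
Event 31 (EXEC): [MAIN] PC=6: HALT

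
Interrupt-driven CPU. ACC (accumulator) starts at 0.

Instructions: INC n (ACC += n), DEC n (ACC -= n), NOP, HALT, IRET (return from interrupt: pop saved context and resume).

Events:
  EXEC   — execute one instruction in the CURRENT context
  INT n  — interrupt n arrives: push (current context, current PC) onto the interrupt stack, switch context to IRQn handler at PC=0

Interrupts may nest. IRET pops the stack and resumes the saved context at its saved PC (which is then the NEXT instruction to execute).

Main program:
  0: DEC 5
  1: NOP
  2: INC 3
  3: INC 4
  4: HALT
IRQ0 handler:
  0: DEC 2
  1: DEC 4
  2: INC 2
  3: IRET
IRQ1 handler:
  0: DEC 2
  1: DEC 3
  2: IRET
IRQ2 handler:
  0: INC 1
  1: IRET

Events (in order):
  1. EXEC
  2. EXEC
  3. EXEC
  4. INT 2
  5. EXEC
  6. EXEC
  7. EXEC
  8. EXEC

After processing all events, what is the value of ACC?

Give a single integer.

Answer: 3

Derivation:
Event 1 (EXEC): [MAIN] PC=0: DEC 5 -> ACC=-5
Event 2 (EXEC): [MAIN] PC=1: NOP
Event 3 (EXEC): [MAIN] PC=2: INC 3 -> ACC=-2
Event 4 (INT 2): INT 2 arrives: push (MAIN, PC=3), enter IRQ2 at PC=0 (depth now 1)
Event 5 (EXEC): [IRQ2] PC=0: INC 1 -> ACC=-1
Event 6 (EXEC): [IRQ2] PC=1: IRET -> resume MAIN at PC=3 (depth now 0)
Event 7 (EXEC): [MAIN] PC=3: INC 4 -> ACC=3
Event 8 (EXEC): [MAIN] PC=4: HALT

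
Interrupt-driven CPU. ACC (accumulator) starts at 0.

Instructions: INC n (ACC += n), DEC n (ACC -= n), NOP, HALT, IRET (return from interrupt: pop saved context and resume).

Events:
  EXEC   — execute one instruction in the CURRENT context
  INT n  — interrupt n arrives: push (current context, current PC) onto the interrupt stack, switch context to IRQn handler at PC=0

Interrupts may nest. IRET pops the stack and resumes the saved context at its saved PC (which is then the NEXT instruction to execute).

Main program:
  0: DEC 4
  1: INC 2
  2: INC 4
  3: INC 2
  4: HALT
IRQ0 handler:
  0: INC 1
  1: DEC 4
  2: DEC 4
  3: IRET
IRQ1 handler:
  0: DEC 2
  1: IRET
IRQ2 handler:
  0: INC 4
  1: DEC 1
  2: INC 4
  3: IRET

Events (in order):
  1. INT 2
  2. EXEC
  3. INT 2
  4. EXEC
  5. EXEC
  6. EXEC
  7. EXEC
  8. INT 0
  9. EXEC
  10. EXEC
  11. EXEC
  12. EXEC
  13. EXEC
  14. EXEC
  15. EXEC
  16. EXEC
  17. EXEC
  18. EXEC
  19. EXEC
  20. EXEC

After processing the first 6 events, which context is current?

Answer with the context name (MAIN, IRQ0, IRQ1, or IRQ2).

Answer: IRQ2

Derivation:
Event 1 (INT 2): INT 2 arrives: push (MAIN, PC=0), enter IRQ2 at PC=0 (depth now 1)
Event 2 (EXEC): [IRQ2] PC=0: INC 4 -> ACC=4
Event 3 (INT 2): INT 2 arrives: push (IRQ2, PC=1), enter IRQ2 at PC=0 (depth now 2)
Event 4 (EXEC): [IRQ2] PC=0: INC 4 -> ACC=8
Event 5 (EXEC): [IRQ2] PC=1: DEC 1 -> ACC=7
Event 6 (EXEC): [IRQ2] PC=2: INC 4 -> ACC=11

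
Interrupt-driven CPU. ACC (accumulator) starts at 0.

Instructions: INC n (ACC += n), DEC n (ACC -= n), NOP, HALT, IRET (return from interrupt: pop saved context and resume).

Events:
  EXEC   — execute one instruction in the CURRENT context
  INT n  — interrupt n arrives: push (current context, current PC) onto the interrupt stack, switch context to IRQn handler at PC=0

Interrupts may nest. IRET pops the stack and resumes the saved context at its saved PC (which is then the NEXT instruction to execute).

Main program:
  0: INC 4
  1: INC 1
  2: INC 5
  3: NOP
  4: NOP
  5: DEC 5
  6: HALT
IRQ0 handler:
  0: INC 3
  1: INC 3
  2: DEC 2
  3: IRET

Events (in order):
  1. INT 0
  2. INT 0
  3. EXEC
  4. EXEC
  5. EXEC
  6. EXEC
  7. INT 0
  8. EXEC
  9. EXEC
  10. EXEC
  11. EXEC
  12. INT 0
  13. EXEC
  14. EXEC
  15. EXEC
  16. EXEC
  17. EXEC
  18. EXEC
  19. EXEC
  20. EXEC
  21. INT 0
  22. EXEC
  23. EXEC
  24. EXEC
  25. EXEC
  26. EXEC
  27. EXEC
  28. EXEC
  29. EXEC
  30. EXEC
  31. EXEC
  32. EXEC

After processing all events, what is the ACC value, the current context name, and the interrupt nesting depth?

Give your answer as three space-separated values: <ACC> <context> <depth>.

Answer: 25 MAIN 0

Derivation:
Event 1 (INT 0): INT 0 arrives: push (MAIN, PC=0), enter IRQ0 at PC=0 (depth now 1)
Event 2 (INT 0): INT 0 arrives: push (IRQ0, PC=0), enter IRQ0 at PC=0 (depth now 2)
Event 3 (EXEC): [IRQ0] PC=0: INC 3 -> ACC=3
Event 4 (EXEC): [IRQ0] PC=1: INC 3 -> ACC=6
Event 5 (EXEC): [IRQ0] PC=2: DEC 2 -> ACC=4
Event 6 (EXEC): [IRQ0] PC=3: IRET -> resume IRQ0 at PC=0 (depth now 1)
Event 7 (INT 0): INT 0 arrives: push (IRQ0, PC=0), enter IRQ0 at PC=0 (depth now 2)
Event 8 (EXEC): [IRQ0] PC=0: INC 3 -> ACC=7
Event 9 (EXEC): [IRQ0] PC=1: INC 3 -> ACC=10
Event 10 (EXEC): [IRQ0] PC=2: DEC 2 -> ACC=8
Event 11 (EXEC): [IRQ0] PC=3: IRET -> resume IRQ0 at PC=0 (depth now 1)
Event 12 (INT 0): INT 0 arrives: push (IRQ0, PC=0), enter IRQ0 at PC=0 (depth now 2)
Event 13 (EXEC): [IRQ0] PC=0: INC 3 -> ACC=11
Event 14 (EXEC): [IRQ0] PC=1: INC 3 -> ACC=14
Event 15 (EXEC): [IRQ0] PC=2: DEC 2 -> ACC=12
Event 16 (EXEC): [IRQ0] PC=3: IRET -> resume IRQ0 at PC=0 (depth now 1)
Event 17 (EXEC): [IRQ0] PC=0: INC 3 -> ACC=15
Event 18 (EXEC): [IRQ0] PC=1: INC 3 -> ACC=18
Event 19 (EXEC): [IRQ0] PC=2: DEC 2 -> ACC=16
Event 20 (EXEC): [IRQ0] PC=3: IRET -> resume MAIN at PC=0 (depth now 0)
Event 21 (INT 0): INT 0 arrives: push (MAIN, PC=0), enter IRQ0 at PC=0 (depth now 1)
Event 22 (EXEC): [IRQ0] PC=0: INC 3 -> ACC=19
Event 23 (EXEC): [IRQ0] PC=1: INC 3 -> ACC=22
Event 24 (EXEC): [IRQ0] PC=2: DEC 2 -> ACC=20
Event 25 (EXEC): [IRQ0] PC=3: IRET -> resume MAIN at PC=0 (depth now 0)
Event 26 (EXEC): [MAIN] PC=0: INC 4 -> ACC=24
Event 27 (EXEC): [MAIN] PC=1: INC 1 -> ACC=25
Event 28 (EXEC): [MAIN] PC=2: INC 5 -> ACC=30
Event 29 (EXEC): [MAIN] PC=3: NOP
Event 30 (EXEC): [MAIN] PC=4: NOP
Event 31 (EXEC): [MAIN] PC=5: DEC 5 -> ACC=25
Event 32 (EXEC): [MAIN] PC=6: HALT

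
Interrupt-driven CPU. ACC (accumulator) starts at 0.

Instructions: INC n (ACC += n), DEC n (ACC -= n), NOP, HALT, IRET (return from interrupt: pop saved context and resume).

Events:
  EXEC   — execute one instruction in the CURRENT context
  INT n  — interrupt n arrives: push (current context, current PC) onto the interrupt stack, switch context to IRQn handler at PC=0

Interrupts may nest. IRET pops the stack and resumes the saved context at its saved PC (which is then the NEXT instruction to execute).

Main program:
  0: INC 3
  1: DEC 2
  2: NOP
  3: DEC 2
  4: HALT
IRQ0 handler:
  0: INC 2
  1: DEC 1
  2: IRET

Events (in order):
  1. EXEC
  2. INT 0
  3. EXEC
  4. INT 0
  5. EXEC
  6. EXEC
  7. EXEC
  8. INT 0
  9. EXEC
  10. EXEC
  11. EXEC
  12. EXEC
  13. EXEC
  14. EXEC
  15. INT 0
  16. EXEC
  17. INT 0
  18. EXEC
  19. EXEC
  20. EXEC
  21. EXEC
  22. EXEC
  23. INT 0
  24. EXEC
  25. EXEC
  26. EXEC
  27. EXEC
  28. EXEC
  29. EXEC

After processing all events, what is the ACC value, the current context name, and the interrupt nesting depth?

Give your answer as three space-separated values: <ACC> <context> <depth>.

Answer: 5 MAIN 0

Derivation:
Event 1 (EXEC): [MAIN] PC=0: INC 3 -> ACC=3
Event 2 (INT 0): INT 0 arrives: push (MAIN, PC=1), enter IRQ0 at PC=0 (depth now 1)
Event 3 (EXEC): [IRQ0] PC=0: INC 2 -> ACC=5
Event 4 (INT 0): INT 0 arrives: push (IRQ0, PC=1), enter IRQ0 at PC=0 (depth now 2)
Event 5 (EXEC): [IRQ0] PC=0: INC 2 -> ACC=7
Event 6 (EXEC): [IRQ0] PC=1: DEC 1 -> ACC=6
Event 7 (EXEC): [IRQ0] PC=2: IRET -> resume IRQ0 at PC=1 (depth now 1)
Event 8 (INT 0): INT 0 arrives: push (IRQ0, PC=1), enter IRQ0 at PC=0 (depth now 2)
Event 9 (EXEC): [IRQ0] PC=0: INC 2 -> ACC=8
Event 10 (EXEC): [IRQ0] PC=1: DEC 1 -> ACC=7
Event 11 (EXEC): [IRQ0] PC=2: IRET -> resume IRQ0 at PC=1 (depth now 1)
Event 12 (EXEC): [IRQ0] PC=1: DEC 1 -> ACC=6
Event 13 (EXEC): [IRQ0] PC=2: IRET -> resume MAIN at PC=1 (depth now 0)
Event 14 (EXEC): [MAIN] PC=1: DEC 2 -> ACC=4
Event 15 (INT 0): INT 0 arrives: push (MAIN, PC=2), enter IRQ0 at PC=0 (depth now 1)
Event 16 (EXEC): [IRQ0] PC=0: INC 2 -> ACC=6
Event 17 (INT 0): INT 0 arrives: push (IRQ0, PC=1), enter IRQ0 at PC=0 (depth now 2)
Event 18 (EXEC): [IRQ0] PC=0: INC 2 -> ACC=8
Event 19 (EXEC): [IRQ0] PC=1: DEC 1 -> ACC=7
Event 20 (EXEC): [IRQ0] PC=2: IRET -> resume IRQ0 at PC=1 (depth now 1)
Event 21 (EXEC): [IRQ0] PC=1: DEC 1 -> ACC=6
Event 22 (EXEC): [IRQ0] PC=2: IRET -> resume MAIN at PC=2 (depth now 0)
Event 23 (INT 0): INT 0 arrives: push (MAIN, PC=2), enter IRQ0 at PC=0 (depth now 1)
Event 24 (EXEC): [IRQ0] PC=0: INC 2 -> ACC=8
Event 25 (EXEC): [IRQ0] PC=1: DEC 1 -> ACC=7
Event 26 (EXEC): [IRQ0] PC=2: IRET -> resume MAIN at PC=2 (depth now 0)
Event 27 (EXEC): [MAIN] PC=2: NOP
Event 28 (EXEC): [MAIN] PC=3: DEC 2 -> ACC=5
Event 29 (EXEC): [MAIN] PC=4: HALT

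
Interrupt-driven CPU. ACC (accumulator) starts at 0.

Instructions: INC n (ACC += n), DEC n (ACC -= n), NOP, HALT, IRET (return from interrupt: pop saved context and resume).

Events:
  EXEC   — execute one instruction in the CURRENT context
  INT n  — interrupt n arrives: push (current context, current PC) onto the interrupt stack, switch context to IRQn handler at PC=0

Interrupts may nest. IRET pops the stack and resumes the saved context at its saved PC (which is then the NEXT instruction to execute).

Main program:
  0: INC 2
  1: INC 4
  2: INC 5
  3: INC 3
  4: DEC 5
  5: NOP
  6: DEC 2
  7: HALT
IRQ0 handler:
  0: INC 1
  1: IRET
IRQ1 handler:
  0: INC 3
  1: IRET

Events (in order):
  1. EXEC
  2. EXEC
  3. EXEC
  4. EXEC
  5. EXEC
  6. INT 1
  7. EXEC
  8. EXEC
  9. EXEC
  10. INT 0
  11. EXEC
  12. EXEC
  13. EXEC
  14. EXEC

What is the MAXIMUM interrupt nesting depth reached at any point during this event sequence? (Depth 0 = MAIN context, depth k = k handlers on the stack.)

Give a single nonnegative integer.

Event 1 (EXEC): [MAIN] PC=0: INC 2 -> ACC=2 [depth=0]
Event 2 (EXEC): [MAIN] PC=1: INC 4 -> ACC=6 [depth=0]
Event 3 (EXEC): [MAIN] PC=2: INC 5 -> ACC=11 [depth=0]
Event 4 (EXEC): [MAIN] PC=3: INC 3 -> ACC=14 [depth=0]
Event 5 (EXEC): [MAIN] PC=4: DEC 5 -> ACC=9 [depth=0]
Event 6 (INT 1): INT 1 arrives: push (MAIN, PC=5), enter IRQ1 at PC=0 (depth now 1) [depth=1]
Event 7 (EXEC): [IRQ1] PC=0: INC 3 -> ACC=12 [depth=1]
Event 8 (EXEC): [IRQ1] PC=1: IRET -> resume MAIN at PC=5 (depth now 0) [depth=0]
Event 9 (EXEC): [MAIN] PC=5: NOP [depth=0]
Event 10 (INT 0): INT 0 arrives: push (MAIN, PC=6), enter IRQ0 at PC=0 (depth now 1) [depth=1]
Event 11 (EXEC): [IRQ0] PC=0: INC 1 -> ACC=13 [depth=1]
Event 12 (EXEC): [IRQ0] PC=1: IRET -> resume MAIN at PC=6 (depth now 0) [depth=0]
Event 13 (EXEC): [MAIN] PC=6: DEC 2 -> ACC=11 [depth=0]
Event 14 (EXEC): [MAIN] PC=7: HALT [depth=0]
Max depth observed: 1

Answer: 1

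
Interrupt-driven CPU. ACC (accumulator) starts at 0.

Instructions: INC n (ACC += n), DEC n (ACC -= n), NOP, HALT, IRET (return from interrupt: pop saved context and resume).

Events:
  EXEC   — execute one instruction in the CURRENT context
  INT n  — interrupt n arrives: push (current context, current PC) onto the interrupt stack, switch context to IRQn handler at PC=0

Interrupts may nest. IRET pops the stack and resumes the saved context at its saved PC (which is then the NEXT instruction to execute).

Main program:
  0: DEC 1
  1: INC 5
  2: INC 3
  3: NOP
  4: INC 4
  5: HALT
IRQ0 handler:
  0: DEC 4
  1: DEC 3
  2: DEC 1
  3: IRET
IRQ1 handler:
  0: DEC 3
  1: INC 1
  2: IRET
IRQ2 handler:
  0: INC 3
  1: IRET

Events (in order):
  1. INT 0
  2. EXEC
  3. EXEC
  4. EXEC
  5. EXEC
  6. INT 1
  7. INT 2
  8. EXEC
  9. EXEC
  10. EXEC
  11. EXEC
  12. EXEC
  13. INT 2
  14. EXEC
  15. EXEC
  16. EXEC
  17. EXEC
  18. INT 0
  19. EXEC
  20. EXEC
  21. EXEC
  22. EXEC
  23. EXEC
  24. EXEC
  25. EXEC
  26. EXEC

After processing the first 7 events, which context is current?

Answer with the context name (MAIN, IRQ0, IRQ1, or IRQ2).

Event 1 (INT 0): INT 0 arrives: push (MAIN, PC=0), enter IRQ0 at PC=0 (depth now 1)
Event 2 (EXEC): [IRQ0] PC=0: DEC 4 -> ACC=-4
Event 3 (EXEC): [IRQ0] PC=1: DEC 3 -> ACC=-7
Event 4 (EXEC): [IRQ0] PC=2: DEC 1 -> ACC=-8
Event 5 (EXEC): [IRQ0] PC=3: IRET -> resume MAIN at PC=0 (depth now 0)
Event 6 (INT 1): INT 1 arrives: push (MAIN, PC=0), enter IRQ1 at PC=0 (depth now 1)
Event 7 (INT 2): INT 2 arrives: push (IRQ1, PC=0), enter IRQ2 at PC=0 (depth now 2)

Answer: IRQ2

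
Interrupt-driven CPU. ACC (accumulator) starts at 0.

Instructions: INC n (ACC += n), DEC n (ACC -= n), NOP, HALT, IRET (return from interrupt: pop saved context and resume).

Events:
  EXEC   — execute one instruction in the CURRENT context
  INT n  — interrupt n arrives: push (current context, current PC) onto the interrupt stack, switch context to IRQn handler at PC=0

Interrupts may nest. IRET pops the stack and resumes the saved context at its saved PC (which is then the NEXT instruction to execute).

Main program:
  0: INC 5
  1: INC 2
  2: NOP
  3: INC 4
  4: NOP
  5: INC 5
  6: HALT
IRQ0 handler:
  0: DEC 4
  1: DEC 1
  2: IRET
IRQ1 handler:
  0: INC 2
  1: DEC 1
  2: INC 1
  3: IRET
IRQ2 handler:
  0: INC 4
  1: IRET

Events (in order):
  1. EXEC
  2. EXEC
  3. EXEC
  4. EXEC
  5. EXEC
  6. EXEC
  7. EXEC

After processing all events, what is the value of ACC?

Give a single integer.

Answer: 16

Derivation:
Event 1 (EXEC): [MAIN] PC=0: INC 5 -> ACC=5
Event 2 (EXEC): [MAIN] PC=1: INC 2 -> ACC=7
Event 3 (EXEC): [MAIN] PC=2: NOP
Event 4 (EXEC): [MAIN] PC=3: INC 4 -> ACC=11
Event 5 (EXEC): [MAIN] PC=4: NOP
Event 6 (EXEC): [MAIN] PC=5: INC 5 -> ACC=16
Event 7 (EXEC): [MAIN] PC=6: HALT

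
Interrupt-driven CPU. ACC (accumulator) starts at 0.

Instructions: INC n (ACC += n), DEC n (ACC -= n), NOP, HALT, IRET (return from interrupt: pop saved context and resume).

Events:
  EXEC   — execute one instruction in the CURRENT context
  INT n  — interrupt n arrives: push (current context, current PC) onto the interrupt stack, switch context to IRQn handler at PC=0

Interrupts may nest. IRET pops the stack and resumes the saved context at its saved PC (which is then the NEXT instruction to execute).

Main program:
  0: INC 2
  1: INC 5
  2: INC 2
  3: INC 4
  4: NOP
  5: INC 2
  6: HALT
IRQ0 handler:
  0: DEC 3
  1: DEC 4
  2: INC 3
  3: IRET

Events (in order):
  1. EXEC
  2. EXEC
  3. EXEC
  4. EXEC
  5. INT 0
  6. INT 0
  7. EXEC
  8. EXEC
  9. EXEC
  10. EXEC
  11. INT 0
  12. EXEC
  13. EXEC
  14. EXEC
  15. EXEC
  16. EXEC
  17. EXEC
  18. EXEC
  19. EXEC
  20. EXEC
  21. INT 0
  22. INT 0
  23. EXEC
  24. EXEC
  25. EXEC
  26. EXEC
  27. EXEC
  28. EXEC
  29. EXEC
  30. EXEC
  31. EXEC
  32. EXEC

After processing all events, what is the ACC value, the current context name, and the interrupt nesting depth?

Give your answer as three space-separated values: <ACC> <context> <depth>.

Event 1 (EXEC): [MAIN] PC=0: INC 2 -> ACC=2
Event 2 (EXEC): [MAIN] PC=1: INC 5 -> ACC=7
Event 3 (EXEC): [MAIN] PC=2: INC 2 -> ACC=9
Event 4 (EXEC): [MAIN] PC=3: INC 4 -> ACC=13
Event 5 (INT 0): INT 0 arrives: push (MAIN, PC=4), enter IRQ0 at PC=0 (depth now 1)
Event 6 (INT 0): INT 0 arrives: push (IRQ0, PC=0), enter IRQ0 at PC=0 (depth now 2)
Event 7 (EXEC): [IRQ0] PC=0: DEC 3 -> ACC=10
Event 8 (EXEC): [IRQ0] PC=1: DEC 4 -> ACC=6
Event 9 (EXEC): [IRQ0] PC=2: INC 3 -> ACC=9
Event 10 (EXEC): [IRQ0] PC=3: IRET -> resume IRQ0 at PC=0 (depth now 1)
Event 11 (INT 0): INT 0 arrives: push (IRQ0, PC=0), enter IRQ0 at PC=0 (depth now 2)
Event 12 (EXEC): [IRQ0] PC=0: DEC 3 -> ACC=6
Event 13 (EXEC): [IRQ0] PC=1: DEC 4 -> ACC=2
Event 14 (EXEC): [IRQ0] PC=2: INC 3 -> ACC=5
Event 15 (EXEC): [IRQ0] PC=3: IRET -> resume IRQ0 at PC=0 (depth now 1)
Event 16 (EXEC): [IRQ0] PC=0: DEC 3 -> ACC=2
Event 17 (EXEC): [IRQ0] PC=1: DEC 4 -> ACC=-2
Event 18 (EXEC): [IRQ0] PC=2: INC 3 -> ACC=1
Event 19 (EXEC): [IRQ0] PC=3: IRET -> resume MAIN at PC=4 (depth now 0)
Event 20 (EXEC): [MAIN] PC=4: NOP
Event 21 (INT 0): INT 0 arrives: push (MAIN, PC=5), enter IRQ0 at PC=0 (depth now 1)
Event 22 (INT 0): INT 0 arrives: push (IRQ0, PC=0), enter IRQ0 at PC=0 (depth now 2)
Event 23 (EXEC): [IRQ0] PC=0: DEC 3 -> ACC=-2
Event 24 (EXEC): [IRQ0] PC=1: DEC 4 -> ACC=-6
Event 25 (EXEC): [IRQ0] PC=2: INC 3 -> ACC=-3
Event 26 (EXEC): [IRQ0] PC=3: IRET -> resume IRQ0 at PC=0 (depth now 1)
Event 27 (EXEC): [IRQ0] PC=0: DEC 3 -> ACC=-6
Event 28 (EXEC): [IRQ0] PC=1: DEC 4 -> ACC=-10
Event 29 (EXEC): [IRQ0] PC=2: INC 3 -> ACC=-7
Event 30 (EXEC): [IRQ0] PC=3: IRET -> resume MAIN at PC=5 (depth now 0)
Event 31 (EXEC): [MAIN] PC=5: INC 2 -> ACC=-5
Event 32 (EXEC): [MAIN] PC=6: HALT

Answer: -5 MAIN 0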